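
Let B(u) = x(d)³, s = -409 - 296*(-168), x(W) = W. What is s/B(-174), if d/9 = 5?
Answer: 49319/91125 ≈ 0.54122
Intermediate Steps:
d = 45 (d = 9*5 = 45)
s = 49319 (s = -409 + 49728 = 49319)
B(u) = 91125 (B(u) = 45³ = 91125)
s/B(-174) = 49319/91125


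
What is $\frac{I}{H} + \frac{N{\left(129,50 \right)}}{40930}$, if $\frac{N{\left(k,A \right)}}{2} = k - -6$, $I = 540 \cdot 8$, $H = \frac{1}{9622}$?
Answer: $\frac{170133894747}{4093} \approx 4.1567 \cdot 10^{7}$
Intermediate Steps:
$H = \frac{1}{9622} \approx 0.00010393$
$I = 4320$
$N{\left(k,A \right)} = 12 + 2 k$ ($N{\left(k,A \right)} = 2 \left(k - -6\right) = 2 \left(k + 6\right) = 2 \left(6 + k\right) = 12 + 2 k$)
$\frac{I}{H} + \frac{N{\left(129,50 \right)}}{40930} = 4320 \frac{1}{\frac{1}{9622}} + \frac{12 + 2 \cdot 129}{40930} = 4320 \cdot 9622 + \left(12 + 258\right) \frac{1}{40930} = 41567040 + 270 \cdot \frac{1}{40930} = 41567040 + \frac{27}{4093} = \frac{170133894747}{4093}$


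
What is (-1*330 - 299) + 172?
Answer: -457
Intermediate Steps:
(-1*330 - 299) + 172 = (-330 - 299) + 172 = -629 + 172 = -457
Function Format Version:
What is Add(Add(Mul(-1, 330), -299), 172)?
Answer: -457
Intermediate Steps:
Add(Add(Mul(-1, 330), -299), 172) = Add(Add(-330, -299), 172) = Add(-629, 172) = -457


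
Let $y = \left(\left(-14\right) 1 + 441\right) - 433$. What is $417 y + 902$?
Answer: $-1600$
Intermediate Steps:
$y = -6$ ($y = \left(-14 + 441\right) - 433 = 427 - 433 = -6$)
$417 y + 902 = 417 \left(-6\right) + 902 = -2502 + 902 = -1600$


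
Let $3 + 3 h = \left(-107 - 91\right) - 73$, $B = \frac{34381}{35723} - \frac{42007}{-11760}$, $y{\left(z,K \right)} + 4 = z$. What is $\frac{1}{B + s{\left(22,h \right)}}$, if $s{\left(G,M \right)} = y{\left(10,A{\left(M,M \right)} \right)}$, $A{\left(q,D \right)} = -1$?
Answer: $\frac{60014640}{632221643} \approx 0.094927$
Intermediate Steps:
$y{\left(z,K \right)} = -4 + z$
$B = \frac{272133803}{60014640}$ ($B = 34381 \cdot \frac{1}{35723} - - \frac{6001}{1680} = \frac{34381}{35723} + \frac{6001}{1680} = \frac{272133803}{60014640} \approx 4.5345$)
$h = - \frac{274}{3}$ ($h = -1 + \frac{\left(-107 - 91\right) - 73}{3} = -1 + \frac{-198 - 73}{3} = -1 + \frac{1}{3} \left(-271\right) = -1 - \frac{271}{3} = - \frac{274}{3} \approx -91.333$)
$s{\left(G,M \right)} = 6$ ($s{\left(G,M \right)} = -4 + 10 = 6$)
$\frac{1}{B + s{\left(22,h \right)}} = \frac{1}{\frac{272133803}{60014640} + 6} = \frac{1}{\frac{632221643}{60014640}} = \frac{60014640}{632221643}$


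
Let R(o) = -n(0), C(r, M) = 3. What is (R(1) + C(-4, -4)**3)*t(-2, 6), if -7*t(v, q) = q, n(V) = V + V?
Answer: -162/7 ≈ -23.143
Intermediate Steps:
n(V) = 2*V
t(v, q) = -q/7
R(o) = 0 (R(o) = -2*0 = -1*0 = 0)
(R(1) + C(-4, -4)**3)*t(-2, 6) = (0 + 3**3)*(-1/7*6) = (0 + 27)*(-6/7) = 27*(-6/7) = -162/7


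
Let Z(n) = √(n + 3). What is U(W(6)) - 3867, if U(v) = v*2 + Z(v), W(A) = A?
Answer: -3852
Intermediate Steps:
Z(n) = √(3 + n)
U(v) = √(3 + v) + 2*v (U(v) = v*2 + √(3 + v) = 2*v + √(3 + v) = √(3 + v) + 2*v)
U(W(6)) - 3867 = (√(3 + 6) + 2*6) - 3867 = (√9 + 12) - 3867 = (3 + 12) - 3867 = 15 - 3867 = -3852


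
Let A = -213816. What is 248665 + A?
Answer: 34849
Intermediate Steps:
248665 + A = 248665 - 213816 = 34849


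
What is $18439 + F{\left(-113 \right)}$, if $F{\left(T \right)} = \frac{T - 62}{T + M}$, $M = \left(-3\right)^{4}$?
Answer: $\frac{590223}{32} \approx 18444.0$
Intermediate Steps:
$M = 81$
$F{\left(T \right)} = \frac{-62 + T}{81 + T}$ ($F{\left(T \right)} = \frac{T - 62}{T + 81} = \frac{-62 + T}{81 + T}$)
$18439 + F{\left(-113 \right)} = 18439 + \frac{-62 - 113}{81 - 113} = 18439 + \frac{1}{-32} \left(-175\right) = 18439 - - \frac{175}{32} = 18439 + \frac{175}{32} = \frac{590223}{32}$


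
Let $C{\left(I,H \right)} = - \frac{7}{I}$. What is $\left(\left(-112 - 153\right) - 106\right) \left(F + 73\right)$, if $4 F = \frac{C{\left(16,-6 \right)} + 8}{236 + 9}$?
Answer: $- \frac{60672333}{2240} \approx -27086.0$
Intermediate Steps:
$F = \frac{121}{15680}$ ($F = \frac{\left(- \frac{7}{16} + 8\right) \frac{1}{236 + 9}}{4} = \frac{\left(\left(-7\right) \frac{1}{16} + 8\right) \frac{1}{245}}{4} = \frac{\left(- \frac{7}{16} + 8\right) \frac{1}{245}}{4} = \frac{\frac{121}{16} \cdot \frac{1}{245}}{4} = \frac{1}{4} \cdot \frac{121}{3920} = \frac{121}{15680} \approx 0.0077168$)
$\left(\left(-112 - 153\right) - 106\right) \left(F + 73\right) = \left(\left(-112 - 153\right) - 106\right) \left(\frac{121}{15680} + 73\right) = \left(-265 - 106\right) \frac{1144761}{15680} = \left(-371\right) \frac{1144761}{15680} = - \frac{60672333}{2240}$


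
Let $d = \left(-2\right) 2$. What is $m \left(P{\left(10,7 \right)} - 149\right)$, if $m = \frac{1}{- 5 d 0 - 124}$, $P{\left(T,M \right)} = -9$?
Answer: $\frac{79}{62} \approx 1.2742$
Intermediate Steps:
$d = -4$
$m = - \frac{1}{124}$ ($m = \frac{1}{\left(-5\right) \left(-4\right) 0 - 124} = \frac{1}{20 \cdot 0 - 124} = \frac{1}{0 - 124} = \frac{1}{-124} = - \frac{1}{124} \approx -0.0080645$)
$m \left(P{\left(10,7 \right)} - 149\right) = - \frac{-9 - 149}{124} = \left(- \frac{1}{124}\right) \left(-158\right) = \frac{79}{62}$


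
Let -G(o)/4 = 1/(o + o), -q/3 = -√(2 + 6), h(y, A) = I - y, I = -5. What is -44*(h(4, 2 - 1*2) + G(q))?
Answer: 396 + 22*√2/3 ≈ 406.37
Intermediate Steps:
h(y, A) = -5 - y
q = 6*√2 (q = -(-3)*√(2 + 6) = -(-3)*√8 = -(-3)*2*√2 = -(-6)*√2 = 6*√2 ≈ 8.4853)
G(o) = -2/o (G(o) = -4/(o + o) = -4*1/(2*o) = -2/o)
-44*(h(4, 2 - 1*2) + G(q)) = -44*((-5 - 1*4) - 2*√2/12) = -44*((-5 - 4) - √2/6) = -44*(-9 - √2/6) = 396 + 22*√2/3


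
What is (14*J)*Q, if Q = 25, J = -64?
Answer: -22400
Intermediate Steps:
(14*J)*Q = (14*(-64))*25 = -896*25 = -22400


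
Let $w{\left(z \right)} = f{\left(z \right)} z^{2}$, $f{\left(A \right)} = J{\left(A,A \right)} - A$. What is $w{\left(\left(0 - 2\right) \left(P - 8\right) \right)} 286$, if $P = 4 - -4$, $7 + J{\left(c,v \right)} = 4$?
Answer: $0$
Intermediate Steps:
$J{\left(c,v \right)} = -3$ ($J{\left(c,v \right)} = -7 + 4 = -3$)
$f{\left(A \right)} = -3 - A$
$P = 8$ ($P = 4 + 4 = 8$)
$w{\left(z \right)} = z^{2} \left(-3 - z\right)$ ($w{\left(z \right)} = \left(-3 - z\right) z^{2} = z^{2} \left(-3 - z\right)$)
$w{\left(\left(0 - 2\right) \left(P - 8\right) \right)} 286 = \left(\left(0 - 2\right) \left(8 - 8\right)\right)^{2} \left(-3 - \left(0 - 2\right) \left(8 - 8\right)\right) 286 = \left(\left(-2\right) 0\right)^{2} \left(-3 - \left(-2\right) 0\right) 286 = 0^{2} \left(-3 - 0\right) 286 = 0 \left(-3 + 0\right) 286 = 0 \left(-3\right) 286 = 0 \cdot 286 = 0$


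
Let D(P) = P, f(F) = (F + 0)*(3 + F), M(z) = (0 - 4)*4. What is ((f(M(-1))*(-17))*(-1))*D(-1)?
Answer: -3536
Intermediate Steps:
M(z) = -16 (M(z) = -4*4 = -16)
f(F) = F*(3 + F)
((f(M(-1))*(-17))*(-1))*D(-1) = ((-16*(3 - 16)*(-17))*(-1))*(-1) = ((-16*(-13)*(-17))*(-1))*(-1) = ((208*(-17))*(-1))*(-1) = -3536*(-1)*(-1) = 3536*(-1) = -3536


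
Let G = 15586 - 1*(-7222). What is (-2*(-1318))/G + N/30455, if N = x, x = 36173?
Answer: 226328291/173654410 ≈ 1.3033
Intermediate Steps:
N = 36173
G = 22808 (G = 15586 + 7222 = 22808)
(-2*(-1318))/G + N/30455 = -2*(-1318)/22808 + 36173/30455 = 2636*(1/22808) + 36173*(1/30455) = 659/5702 + 36173/30455 = 226328291/173654410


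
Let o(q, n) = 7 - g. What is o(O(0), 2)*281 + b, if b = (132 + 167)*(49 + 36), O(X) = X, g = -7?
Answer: 29349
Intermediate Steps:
o(q, n) = 14 (o(q, n) = 7 - 1*(-7) = 7 + 7 = 14)
b = 25415 (b = 299*85 = 25415)
o(O(0), 2)*281 + b = 14*281 + 25415 = 3934 + 25415 = 29349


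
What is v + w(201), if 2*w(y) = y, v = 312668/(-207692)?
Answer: 10280189/103846 ≈ 98.995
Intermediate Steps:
v = -78167/51923 (v = 312668*(-1/207692) = -78167/51923 ≈ -1.5054)
w(y) = y/2
v + w(201) = -78167/51923 + (½)*201 = -78167/51923 + 201/2 = 10280189/103846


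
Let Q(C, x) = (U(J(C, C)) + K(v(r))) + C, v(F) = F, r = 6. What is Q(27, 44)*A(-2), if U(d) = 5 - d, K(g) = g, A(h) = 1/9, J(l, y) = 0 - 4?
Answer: 14/3 ≈ 4.6667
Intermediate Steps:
J(l, y) = -4
A(h) = ⅑
Q(C, x) = 15 + C (Q(C, x) = ((5 - 1*(-4)) + 6) + C = ((5 + 4) + 6) + C = (9 + 6) + C = 15 + C)
Q(27, 44)*A(-2) = (15 + 27)*(⅑) = 42*(⅑) = 14/3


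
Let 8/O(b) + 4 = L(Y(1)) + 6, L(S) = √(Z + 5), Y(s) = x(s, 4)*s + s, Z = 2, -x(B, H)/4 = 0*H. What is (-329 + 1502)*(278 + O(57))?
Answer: 319838 + 3128*√7 ≈ 3.2811e+5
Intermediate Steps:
x(B, H) = 0 (x(B, H) = -0*H = -4*0 = 0)
Y(s) = s (Y(s) = 0*s + s = 0 + s = s)
L(S) = √7 (L(S) = √(2 + 5) = √7)
O(b) = 8/(2 + √7) (O(b) = 8/(-4 + (√7 + 6)) = 8/(-4 + (6 + √7)) = 8/(2 + √7))
(-329 + 1502)*(278 + O(57)) = (-329 + 1502)*(278 + (-16/3 + 8*√7/3)) = 1173*(818/3 + 8*√7/3) = 319838 + 3128*√7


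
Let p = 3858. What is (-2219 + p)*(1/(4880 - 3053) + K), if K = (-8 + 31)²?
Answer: 1584067276/1827 ≈ 8.6703e+5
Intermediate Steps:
K = 529 (K = 23² = 529)
(-2219 + p)*(1/(4880 - 3053) + K) = (-2219 + 3858)*(1/(4880 - 3053) + 529) = 1639*(1/1827 + 529) = 1639*(966484/1827) = 1584067276/1827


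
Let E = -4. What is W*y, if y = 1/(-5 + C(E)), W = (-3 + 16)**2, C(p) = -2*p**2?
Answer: -169/37 ≈ -4.5676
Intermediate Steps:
W = 169 (W = 13**2 = 169)
y = -1/37 (y = 1/(-5 - 2*(-4)**2) = 1/(-5 - 2*16) = 1/(-5 - 32) = 1/(-37) = -1/37 ≈ -0.027027)
W*y = 169*(-1/37) = -169/37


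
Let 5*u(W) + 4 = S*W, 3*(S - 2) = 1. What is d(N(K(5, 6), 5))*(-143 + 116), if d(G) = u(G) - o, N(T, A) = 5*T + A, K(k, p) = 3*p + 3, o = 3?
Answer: -6417/5 ≈ -1283.4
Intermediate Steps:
K(k, p) = 3 + 3*p
S = 7/3 (S = 2 + (⅓)*1 = 2 + ⅓ = 7/3 ≈ 2.3333)
u(W) = -⅘ + 7*W/15 (u(W) = -⅘ + (7*W/3)/5 = -⅘ + 7*W/15)
N(T, A) = A + 5*T
d(G) = -19/5 + 7*G/15 (d(G) = (-⅘ + 7*G/15) - 1*3 = (-⅘ + 7*G/15) - 3 = -19/5 + 7*G/15)
d(N(K(5, 6), 5))*(-143 + 116) = (-19/5 + 7*(5 + 5*(3 + 3*6))/15)*(-143 + 116) = (-19/5 + 7*(5 + 5*(3 + 18))/15)*(-27) = (-19/5 + 7*(5 + 5*21)/15)*(-27) = (-19/5 + 7*(5 + 105)/15)*(-27) = (-19/5 + (7/15)*110)*(-27) = (-19/5 + 154/3)*(-27) = (713/15)*(-27) = -6417/5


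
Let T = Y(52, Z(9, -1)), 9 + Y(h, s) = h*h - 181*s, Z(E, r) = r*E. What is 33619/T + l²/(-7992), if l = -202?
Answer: 11530819/4319676 ≈ 2.6694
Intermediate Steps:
Z(E, r) = E*r
Y(h, s) = -9 + h² - 181*s (Y(h, s) = -9 + (h*h - 181*s) = -9 + (h² - 181*s) = -9 + h² - 181*s)
T = 4324 (T = -9 + 52² - 1629*(-1) = -9 + 2704 - 181*(-9) = -9 + 2704 + 1629 = 4324)
33619/T + l²/(-7992) = 33619/4324 + (-202)²/(-7992) = 33619*(1/4324) + 40804*(-1/7992) = 33619/4324 - 10201/1998 = 11530819/4319676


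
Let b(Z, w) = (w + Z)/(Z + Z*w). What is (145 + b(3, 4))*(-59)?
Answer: -128738/15 ≈ -8582.5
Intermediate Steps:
b(Z, w) = (Z + w)/(Z + Z*w)
(145 + b(3, 4))*(-59) = (145 + (3 + 4)/(3*(1 + 4)))*(-59) = (145 + (⅓)*7/5)*(-59) = (145 + (⅓)*(⅕)*7)*(-59) = (145 + 7/15)*(-59) = (2182/15)*(-59) = -128738/15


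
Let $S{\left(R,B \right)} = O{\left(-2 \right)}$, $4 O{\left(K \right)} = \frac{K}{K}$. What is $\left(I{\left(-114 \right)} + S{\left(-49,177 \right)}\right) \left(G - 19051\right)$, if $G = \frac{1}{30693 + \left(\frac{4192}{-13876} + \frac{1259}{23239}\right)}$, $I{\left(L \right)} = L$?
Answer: $\frac{21447996989036377305}{9897318776248} \approx 2.1671 \cdot 10^{6}$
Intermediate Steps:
$G = \frac{80616091}{2474329694062}$ ($G = \frac{1}{30693 + \left(4192 \left(- \frac{1}{13876}\right) + 1259 \cdot \frac{1}{23239}\right)} = \frac{1}{30693 + \left(- \frac{1048}{3469} + \frac{1259}{23239}\right)} = \frac{1}{30693 - \frac{19987001}{80616091}} = \frac{1}{\frac{2474329694062}{80616091}} = \frac{80616091}{2474329694062} \approx 3.2581 \cdot 10^{-5}$)
$O{\left(K \right)} = \frac{1}{4}$ ($O{\left(K \right)} = \frac{K \frac{1}{K}}{4} = \frac{1}{4} \cdot 1 = \frac{1}{4}$)
$S{\left(R,B \right)} = \frac{1}{4}$
$\left(I{\left(-114 \right)} + S{\left(-49,177 \right)}\right) \left(G - 19051\right) = \left(-114 + \frac{1}{4}\right) \left(\frac{80616091}{2474329694062} - 19051\right) = \left(- \frac{455}{4}\right) \left(- \frac{47138454920959071}{2474329694062}\right) = \frac{21447996989036377305}{9897318776248}$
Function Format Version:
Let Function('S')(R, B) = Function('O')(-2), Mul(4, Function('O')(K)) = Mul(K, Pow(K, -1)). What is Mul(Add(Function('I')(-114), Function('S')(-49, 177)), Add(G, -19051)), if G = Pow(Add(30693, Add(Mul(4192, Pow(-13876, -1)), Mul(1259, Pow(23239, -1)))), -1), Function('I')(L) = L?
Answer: Rational(21447996989036377305, 9897318776248) ≈ 2.1671e+6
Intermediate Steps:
G = Rational(80616091, 2474329694062) (G = Pow(Add(30693, Add(Mul(4192, Rational(-1, 13876)), Mul(1259, Rational(1, 23239)))), -1) = Pow(Add(30693, Add(Rational(-1048, 3469), Rational(1259, 23239))), -1) = Pow(Add(30693, Rational(-19987001, 80616091)), -1) = Pow(Rational(2474329694062, 80616091), -1) = Rational(80616091, 2474329694062) ≈ 3.2581e-5)
Function('O')(K) = Rational(1, 4) (Function('O')(K) = Mul(Rational(1, 4), Mul(K, Pow(K, -1))) = Mul(Rational(1, 4), 1) = Rational(1, 4))
Function('S')(R, B) = Rational(1, 4)
Mul(Add(Function('I')(-114), Function('S')(-49, 177)), Add(G, -19051)) = Mul(Add(-114, Rational(1, 4)), Add(Rational(80616091, 2474329694062), -19051)) = Mul(Rational(-455, 4), Rational(-47138454920959071, 2474329694062)) = Rational(21447996989036377305, 9897318776248)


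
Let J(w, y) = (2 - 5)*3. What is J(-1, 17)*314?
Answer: -2826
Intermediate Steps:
J(w, y) = -9 (J(w, y) = -3*3 = -9)
J(-1, 17)*314 = -9*314 = -2826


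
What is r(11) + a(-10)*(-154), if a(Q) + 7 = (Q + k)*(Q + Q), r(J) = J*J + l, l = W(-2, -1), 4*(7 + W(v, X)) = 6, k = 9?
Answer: -3773/2 ≈ -1886.5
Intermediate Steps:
W(v, X) = -11/2 (W(v, X) = -7 + (¼)*6 = -7 + 3/2 = -11/2)
l = -11/2 ≈ -5.5000
r(J) = -11/2 + J² (r(J) = J*J - 11/2 = J² - 11/2 = -11/2 + J²)
a(Q) = -7 + 2*Q*(9 + Q) (a(Q) = -7 + (Q + 9)*(Q + Q) = -7 + (9 + Q)*(2*Q) = -7 + 2*Q*(9 + Q))
r(11) + a(-10)*(-154) = (-11/2 + 11²) + (-7 + 2*(-10)² + 18*(-10))*(-154) = (-11/2 + 121) + (-7 + 2*100 - 180)*(-154) = 231/2 + (-7 + 200 - 180)*(-154) = 231/2 + 13*(-154) = 231/2 - 2002 = -3773/2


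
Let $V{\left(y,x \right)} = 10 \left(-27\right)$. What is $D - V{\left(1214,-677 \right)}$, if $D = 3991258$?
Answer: $3991528$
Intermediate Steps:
$V{\left(y,x \right)} = -270$
$D - V{\left(1214,-677 \right)} = 3991258 - -270 = 3991258 + 270 = 3991528$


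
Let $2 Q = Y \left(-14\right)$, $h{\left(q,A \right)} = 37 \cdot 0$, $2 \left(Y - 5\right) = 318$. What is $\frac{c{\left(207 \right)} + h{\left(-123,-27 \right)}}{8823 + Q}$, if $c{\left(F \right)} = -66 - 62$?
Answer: $- \frac{128}{7675} \approx -0.016678$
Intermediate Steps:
$Y = 164$ ($Y = 5 + \frac{1}{2} \cdot 318 = 5 + 159 = 164$)
$h{\left(q,A \right)} = 0$
$c{\left(F \right)} = -128$
$Q = -1148$ ($Q = \frac{164 \left(-14\right)}{2} = \frac{1}{2} \left(-2296\right) = -1148$)
$\frac{c{\left(207 \right)} + h{\left(-123,-27 \right)}}{8823 + Q} = \frac{-128 + 0}{8823 - 1148} = - \frac{128}{7675}$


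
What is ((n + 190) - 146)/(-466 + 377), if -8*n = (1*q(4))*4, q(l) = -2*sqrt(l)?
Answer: -46/89 ≈ -0.51685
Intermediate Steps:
n = 2 (n = -1*(-2*sqrt(4))*4/8 = -1*(-2*2)*4/8 = -1*(-4)*4/8 = -(-1)*4/2 = -1/8*(-16) = 2)
((n + 190) - 146)/(-466 + 377) = ((2 + 190) - 146)/(-466 + 377) = (192 - 146)/(-89) = 46*(-1/89) = -46/89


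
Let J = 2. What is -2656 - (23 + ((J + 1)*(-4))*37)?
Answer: -2235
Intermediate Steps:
-2656 - (23 + ((J + 1)*(-4))*37) = -2656 - (23 + ((2 + 1)*(-4))*37) = -2656 - (23 + (3*(-4))*37) = -2656 - (23 - 12*37) = -2656 - (23 - 444) = -2656 - 1*(-421) = -2656 + 421 = -2235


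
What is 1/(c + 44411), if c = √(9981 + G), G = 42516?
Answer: 44411/1972284424 - 3*√5833/1972284424 ≈ 2.2401e-5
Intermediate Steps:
c = 3*√5833 (c = √(9981 + 42516) = √52497 = 3*√5833 ≈ 229.12)
1/(c + 44411) = 1/(3*√5833 + 44411) = 1/(44411 + 3*√5833)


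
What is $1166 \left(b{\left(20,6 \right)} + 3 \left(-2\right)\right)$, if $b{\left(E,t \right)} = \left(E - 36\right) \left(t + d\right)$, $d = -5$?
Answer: $-25652$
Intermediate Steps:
$b{\left(E,t \right)} = \left(-36 + E\right) \left(-5 + t\right)$ ($b{\left(E,t \right)} = \left(E - 36\right) \left(t - 5\right) = \left(-36 + E\right) \left(-5 + t\right)$)
$1166 \left(b{\left(20,6 \right)} + 3 \left(-2\right)\right) = 1166 \left(\left(180 - 216 - 100 + 20 \cdot 6\right) + 3 \left(-2\right)\right) = 1166 \left(\left(180 - 216 - 100 + 120\right) - 6\right) = 1166 \left(-16 - 6\right) = 1166 \left(-22\right) = -25652$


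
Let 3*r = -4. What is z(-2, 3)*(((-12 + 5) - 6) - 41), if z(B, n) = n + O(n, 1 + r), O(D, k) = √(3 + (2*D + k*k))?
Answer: -162 - 18*√82 ≈ -325.00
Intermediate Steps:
r = -4/3 (r = (⅓)*(-4) = -4/3 ≈ -1.3333)
O(D, k) = √(3 + k² + 2*D) (O(D, k) = √(3 + (2*D + k²)) = √(3 + (k² + 2*D)) = √(3 + k² + 2*D))
z(B, n) = n + √(28/9 + 2*n) (z(B, n) = n + √(3 + (1 - 4/3)² + 2*n) = n + √(3 + (-⅓)² + 2*n) = n + √(3 + ⅑ + 2*n) = n + √(28/9 + 2*n))
z(-2, 3)*(((-12 + 5) - 6) - 41) = (3 + √(28 + 18*3)/3)*(((-12 + 5) - 6) - 41) = (3 + √(28 + 54)/3)*((-7 - 6) - 41) = (3 + √82/3)*(-13 - 41) = (3 + √82/3)*(-54) = -162 - 18*√82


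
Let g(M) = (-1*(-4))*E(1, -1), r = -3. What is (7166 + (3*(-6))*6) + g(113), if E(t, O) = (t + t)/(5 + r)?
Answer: 7062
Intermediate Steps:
E(t, O) = t (E(t, O) = (t + t)/(5 - 3) = (2*t)/2 = (2*t)*(½) = t)
g(M) = 4 (g(M) = -1*(-4)*1 = 4*1 = 4)
(7166 + (3*(-6))*6) + g(113) = (7166 + (3*(-6))*6) + 4 = (7166 - 18*6) + 4 = (7166 - 108) + 4 = 7058 + 4 = 7062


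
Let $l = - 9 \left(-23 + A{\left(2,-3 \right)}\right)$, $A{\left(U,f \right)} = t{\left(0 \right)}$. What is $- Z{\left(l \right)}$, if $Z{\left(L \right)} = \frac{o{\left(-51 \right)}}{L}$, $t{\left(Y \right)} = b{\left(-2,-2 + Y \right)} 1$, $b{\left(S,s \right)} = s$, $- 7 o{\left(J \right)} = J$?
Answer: $- \frac{17}{525} \approx -0.032381$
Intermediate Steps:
$o{\left(J \right)} = - \frac{J}{7}$
$t{\left(Y \right)} = -2 + Y$ ($t{\left(Y \right)} = \left(-2 + Y\right) 1 = -2 + Y$)
$A{\left(U,f \right)} = -2$ ($A{\left(U,f \right)} = -2 + 0 = -2$)
$l = 225$ ($l = - 9 \left(-23 - 2\right) = \left(-9\right) \left(-25\right) = 225$)
$Z{\left(L \right)} = \frac{51}{7 L}$ ($Z{\left(L \right)} = \frac{\left(- \frac{1}{7}\right) \left(-51\right)}{L} = \frac{51}{7 L}$)
$- Z{\left(l \right)} = - \frac{51}{7 \cdot 225} = \left(-1\right) \frac{17}{525} = - \frac{17}{525}$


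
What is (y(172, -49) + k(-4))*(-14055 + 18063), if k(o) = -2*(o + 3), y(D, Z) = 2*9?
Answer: 80160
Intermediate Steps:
y(D, Z) = 18
k(o) = -6 - 2*o (k(o) = -2*(3 + o) = -6 - 2*o)
(y(172, -49) + k(-4))*(-14055 + 18063) = (18 + (-6 - 2*(-4)))*(-14055 + 18063) = (18 + (-6 + 8))*4008 = (18 + 2)*4008 = 20*4008 = 80160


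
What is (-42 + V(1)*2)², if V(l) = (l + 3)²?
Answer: 100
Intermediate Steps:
V(l) = (3 + l)²
(-42 + V(1)*2)² = (-42 + (3 + 1)²*2)² = (-42 + 4²*2)² = (-42 + 16*2)² = (-42 + 32)² = (-10)² = 100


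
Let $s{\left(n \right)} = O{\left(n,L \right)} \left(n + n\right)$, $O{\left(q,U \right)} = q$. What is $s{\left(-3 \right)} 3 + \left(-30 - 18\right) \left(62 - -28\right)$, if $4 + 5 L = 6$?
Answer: $-4266$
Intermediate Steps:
$L = \frac{2}{5}$ ($L = - \frac{4}{5} + \frac{1}{5} \cdot 6 = - \frac{4}{5} + \frac{6}{5} = \frac{2}{5} \approx 0.4$)
$s{\left(n \right)} = 2 n^{2}$ ($s{\left(n \right)} = n \left(n + n\right) = n 2 n = 2 n^{2}$)
$s{\left(-3 \right)} 3 + \left(-30 - 18\right) \left(62 - -28\right) = 2 \left(-3\right)^{2} \cdot 3 + \left(-30 - 18\right) \left(62 - -28\right) = 2 \cdot 9 \cdot 3 - 48 \left(62 + 28\right) = 18 \cdot 3 - 4320 = 54 - 4320 = -4266$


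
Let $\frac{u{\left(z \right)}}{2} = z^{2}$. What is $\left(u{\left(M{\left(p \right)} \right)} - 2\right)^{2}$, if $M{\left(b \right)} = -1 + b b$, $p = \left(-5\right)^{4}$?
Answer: $93131303789672851562500$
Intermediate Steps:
$p = 625$
$M{\left(b \right)} = -1 + b^{2}$
$u{\left(z \right)} = 2 z^{2}$
$\left(u{\left(M{\left(p \right)} \right)} - 2\right)^{2} = \left(2 \left(-1 + 625^{2}\right)^{2} - 2\right)^{2} = \left(2 \left(-1 + 390625\right)^{2} + \left(-4 + 2\right)\right)^{2} = \left(2 \cdot 390624^{2} - 2\right)^{2} = \left(2 \cdot 152587109376 - 2\right)^{2} = \left(305174218752 - 2\right)^{2} = 305174218750^{2} = 93131303789672851562500$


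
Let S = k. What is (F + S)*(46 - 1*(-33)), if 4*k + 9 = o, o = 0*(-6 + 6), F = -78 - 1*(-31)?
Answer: -15563/4 ≈ -3890.8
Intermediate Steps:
F = -47 (F = -78 + 31 = -47)
o = 0 (o = 0*0 = 0)
k = -9/4 (k = -9/4 + (1/4)*0 = -9/4 + 0 = -9/4 ≈ -2.2500)
S = -9/4 ≈ -2.2500
(F + S)*(46 - 1*(-33)) = (-47 - 9/4)*(46 - 1*(-33)) = -197*(46 + 33)/4 = -197/4*79 = -15563/4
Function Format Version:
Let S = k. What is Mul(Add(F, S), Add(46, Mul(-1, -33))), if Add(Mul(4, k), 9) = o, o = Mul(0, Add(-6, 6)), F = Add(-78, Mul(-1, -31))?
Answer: Rational(-15563, 4) ≈ -3890.8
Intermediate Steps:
F = -47 (F = Add(-78, 31) = -47)
o = 0 (o = Mul(0, 0) = 0)
k = Rational(-9, 4) (k = Add(Rational(-9, 4), Mul(Rational(1, 4), 0)) = Add(Rational(-9, 4), 0) = Rational(-9, 4) ≈ -2.2500)
S = Rational(-9, 4) ≈ -2.2500
Mul(Add(F, S), Add(46, Mul(-1, -33))) = Mul(Add(-47, Rational(-9, 4)), Add(46, Mul(-1, -33))) = Mul(Rational(-197, 4), Add(46, 33)) = Mul(Rational(-197, 4), 79) = Rational(-15563, 4)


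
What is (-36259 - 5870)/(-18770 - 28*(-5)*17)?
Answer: 42129/16390 ≈ 2.5704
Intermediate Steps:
(-36259 - 5870)/(-18770 - 28*(-5)*17) = -42129/(-18770 + 140*17) = -42129/(-18770 + 2380) = -42129/(-16390) = -42129*(-1/16390) = 42129/16390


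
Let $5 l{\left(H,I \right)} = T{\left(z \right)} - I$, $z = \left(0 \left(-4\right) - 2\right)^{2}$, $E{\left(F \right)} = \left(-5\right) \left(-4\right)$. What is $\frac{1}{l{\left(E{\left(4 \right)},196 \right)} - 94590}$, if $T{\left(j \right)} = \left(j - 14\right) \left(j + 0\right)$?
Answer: $- \frac{5}{473186} \approx -1.0567 \cdot 10^{-5}$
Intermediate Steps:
$E{\left(F \right)} = 20$
$z = 4$ ($z = \left(0 - 2\right)^{2} = \left(-2\right)^{2} = 4$)
$T{\left(j \right)} = j \left(-14 + j\right)$ ($T{\left(j \right)} = \left(-14 + j\right) j = j \left(-14 + j\right)$)
$l{\left(H,I \right)} = -8 - \frac{I}{5}$ ($l{\left(H,I \right)} = \frac{4 \left(-14 + 4\right) - I}{5} = \frac{4 \left(-10\right) - I}{5} = \frac{-40 - I}{5} = -8 - \frac{I}{5}$)
$\frac{1}{l{\left(E{\left(4 \right)},196 \right)} - 94590} = \frac{1}{\left(-8 - \frac{196}{5}\right) - 94590} = \frac{1}{- \frac{236}{5} - 94590} = \frac{1}{- \frac{473186}{5}} = - \frac{5}{473186}$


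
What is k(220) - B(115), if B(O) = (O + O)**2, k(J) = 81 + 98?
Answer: -52721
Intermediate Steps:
k(J) = 179
B(O) = 4*O**2 (B(O) = (2*O)**2 = 4*O**2)
k(220) - B(115) = 179 - 4*115**2 = 179 - 4*13225 = 179 - 1*52900 = 179 - 52900 = -52721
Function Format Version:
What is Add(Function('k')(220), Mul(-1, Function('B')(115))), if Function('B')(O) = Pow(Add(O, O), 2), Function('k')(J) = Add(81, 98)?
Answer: -52721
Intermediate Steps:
Function('k')(J) = 179
Function('B')(O) = Mul(4, Pow(O, 2)) (Function('B')(O) = Pow(Mul(2, O), 2) = Mul(4, Pow(O, 2)))
Add(Function('k')(220), Mul(-1, Function('B')(115))) = Add(179, Mul(-1, Mul(4, Pow(115, 2)))) = Add(179, Mul(-1, Mul(4, 13225))) = Add(179, Mul(-1, 52900)) = Add(179, -52900) = -52721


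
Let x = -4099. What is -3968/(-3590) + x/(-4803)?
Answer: 16886857/8621385 ≈ 1.9587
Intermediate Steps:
-3968/(-3590) + x/(-4803) = -3968/(-3590) - 4099/(-4803) = -3968*(-1/3590) - 4099*(-1/4803) = 1984/1795 + 4099/4803 = 16886857/8621385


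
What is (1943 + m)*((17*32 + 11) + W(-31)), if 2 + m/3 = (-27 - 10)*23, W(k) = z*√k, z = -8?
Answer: -341880 + 4928*I*√31 ≈ -3.4188e+5 + 27438.0*I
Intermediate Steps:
W(k) = -8*√k
m = -2559 (m = -6 + 3*((-27 - 10)*23) = -6 + 3*(-37*23) = -6 + 3*(-851) = -6 - 2553 = -2559)
(1943 + m)*((17*32 + 11) + W(-31)) = (1943 - 2559)*((17*32 + 11) - 8*I*√31) = -616*((544 + 11) - 8*I*√31) = -616*(555 - 8*I*√31) = -341880 + 4928*I*√31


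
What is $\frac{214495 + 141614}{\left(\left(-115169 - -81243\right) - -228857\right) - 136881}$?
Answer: $\frac{118703}{19350} \approx 6.1345$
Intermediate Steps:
$\frac{214495 + 141614}{\left(\left(-115169 - -81243\right) - -228857\right) - 136881} = \frac{356109}{\left(\left(-115169 + 81243\right) + 228857\right) - 136881} = \frac{356109}{\left(-33926 + 228857\right) - 136881} = \frac{356109}{194931 - 136881} = \frac{356109}{58050} = 356109 \cdot \frac{1}{58050} = \frac{118703}{19350}$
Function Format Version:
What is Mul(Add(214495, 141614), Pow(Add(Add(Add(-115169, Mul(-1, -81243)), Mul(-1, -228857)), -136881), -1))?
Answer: Rational(118703, 19350) ≈ 6.1345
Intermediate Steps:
Mul(Add(214495, 141614), Pow(Add(Add(Add(-115169, Mul(-1, -81243)), Mul(-1, -228857)), -136881), -1)) = Mul(356109, Pow(Add(Add(Add(-115169, 81243), 228857), -136881), -1)) = Mul(356109, Pow(Add(Add(-33926, 228857), -136881), -1)) = Mul(356109, Pow(Add(194931, -136881), -1)) = Mul(356109, Pow(58050, -1)) = Mul(356109, Rational(1, 58050)) = Rational(118703, 19350)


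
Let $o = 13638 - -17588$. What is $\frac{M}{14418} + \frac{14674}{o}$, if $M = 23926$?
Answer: $\frac{239670752}{112554117} \approx 2.1294$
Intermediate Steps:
$o = 31226$ ($o = 13638 + 17588 = 31226$)
$\frac{M}{14418} + \frac{14674}{o} = \frac{23926}{14418} + \frac{14674}{31226} = 23926 \cdot \frac{1}{14418} + 14674 \cdot \frac{1}{31226} = \frac{11963}{7209} + \frac{7337}{15613} = \frac{239670752}{112554117}$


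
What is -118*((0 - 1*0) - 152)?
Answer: 17936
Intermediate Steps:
-118*((0 - 1*0) - 152) = -118*((0 + 0) - 152) = -118*(0 - 152) = -118*(-152) = 17936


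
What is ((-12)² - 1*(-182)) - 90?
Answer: 236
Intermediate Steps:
((-12)² - 1*(-182)) - 90 = (144 + 182) - 1*90 = 326 - 90 = 236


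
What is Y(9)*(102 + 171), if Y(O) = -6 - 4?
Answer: -2730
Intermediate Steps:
Y(O) = -10
Y(9)*(102 + 171) = -10*(102 + 171) = -10*273 = -2730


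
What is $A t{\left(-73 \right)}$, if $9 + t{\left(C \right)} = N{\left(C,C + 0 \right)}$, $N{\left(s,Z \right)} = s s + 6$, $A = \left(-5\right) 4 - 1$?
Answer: $-111846$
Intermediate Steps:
$A = -21$ ($A = -20 - 1 = -21$)
$N{\left(s,Z \right)} = 6 + s^{2}$ ($N{\left(s,Z \right)} = s^{2} + 6 = 6 + s^{2}$)
$t{\left(C \right)} = -3 + C^{2}$ ($t{\left(C \right)} = -9 + \left(6 + C^{2}\right) = -3 + C^{2}$)
$A t{\left(-73 \right)} = - 21 \left(-3 + \left(-73\right)^{2}\right) = - 21 \left(-3 + 5329\right) = \left(-21\right) 5326 = -111846$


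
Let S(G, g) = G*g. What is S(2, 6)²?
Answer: 144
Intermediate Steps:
S(2, 6)² = (2*6)² = 12² = 144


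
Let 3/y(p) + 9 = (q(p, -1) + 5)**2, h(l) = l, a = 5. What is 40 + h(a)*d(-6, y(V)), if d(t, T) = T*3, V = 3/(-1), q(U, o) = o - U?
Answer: 329/8 ≈ 41.125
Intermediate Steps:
V = -3 (V = 3*(-1) = -3)
y(p) = 3/(-9 + (4 - p)**2) (y(p) = 3/(-9 + ((-1 - p) + 5)**2) = 3/(-9 + (4 - p)**2))
d(t, T) = 3*T
40 + h(a)*d(-6, y(V)) = 40 + 5*(3*(3/(-9 + (-4 - 3)**2))) = 40 + 5*(3*(3/(-9 + (-7)**2))) = 40 + 5*(3*(3/(-9 + 49))) = 40 + 5*(3*(3/40)) = 40 + 5*(9/40) = 40 + 9/8 = 329/8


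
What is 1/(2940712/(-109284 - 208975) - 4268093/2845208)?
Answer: -905513052872/9725296318183 ≈ -0.093109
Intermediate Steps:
1/(2940712/(-109284 - 208975) - 4268093/2845208) = 1/(2940712/(-318259) - 4268093*1/2845208) = 1/(2940712*(-1/318259) - 4268093/2845208) = 1/(-2940712/318259 - 4268093/2845208) = 1/(-9725296318183/905513052872) = -905513052872/9725296318183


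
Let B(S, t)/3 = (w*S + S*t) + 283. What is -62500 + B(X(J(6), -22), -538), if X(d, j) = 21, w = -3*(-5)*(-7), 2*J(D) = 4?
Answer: -102160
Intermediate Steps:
J(D) = 2 (J(D) = (½)*4 = 2)
w = -105 (w = 15*(-7) = -105)
B(S, t) = 849 - 315*S + 3*S*t (B(S, t) = 3*((-105*S + S*t) + 283) = 3*(283 - 105*S + S*t) = 849 - 315*S + 3*S*t)
-62500 + B(X(J(6), -22), -538) = -62500 + (849 - 315*21 + 3*21*(-538)) = -62500 + (849 - 6615 - 33894) = -62500 - 39660 = -102160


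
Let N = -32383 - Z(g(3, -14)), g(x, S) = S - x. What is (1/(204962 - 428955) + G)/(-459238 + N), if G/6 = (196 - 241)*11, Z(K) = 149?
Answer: 665259211/110153037610 ≈ 0.0060394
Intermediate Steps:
G = -2970 (G = 6*((196 - 241)*11) = 6*(-45*11) = 6*(-495) = -2970)
N = -32532 (N = -32383 - 1*149 = -32383 - 149 = -32532)
(1/(204962 - 428955) + G)/(-459238 + N) = (1/(204962 - 428955) - 2970)/(-459238 - 32532) = (1/(-223993) - 2970)/(-491770) = (-1/223993 - 2970)*(-1/491770) = -665259211/223993*(-1/491770) = 665259211/110153037610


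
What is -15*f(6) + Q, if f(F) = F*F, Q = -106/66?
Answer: -17873/33 ≈ -541.61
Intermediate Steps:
Q = -53/33 (Q = -106*1/66 = -53/33 ≈ -1.6061)
f(F) = F**2
-15*f(6) + Q = -15*6**2 - 53/33 = -15*36 - 53/33 = -540 - 53/33 = -17873/33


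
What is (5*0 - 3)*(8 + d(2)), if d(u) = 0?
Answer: -24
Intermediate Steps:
(5*0 - 3)*(8 + d(2)) = (5*0 - 3)*(8 + 0) = (0 - 3)*8 = -3*8 = -24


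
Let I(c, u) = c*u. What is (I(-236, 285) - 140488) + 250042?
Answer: 42294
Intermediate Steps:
(I(-236, 285) - 140488) + 250042 = (-236*285 - 140488) + 250042 = (-67260 - 140488) + 250042 = -207748 + 250042 = 42294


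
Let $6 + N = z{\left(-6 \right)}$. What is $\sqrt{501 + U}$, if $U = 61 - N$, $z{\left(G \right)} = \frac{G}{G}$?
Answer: $9 \sqrt{7} \approx 23.812$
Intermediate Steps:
$z{\left(G \right)} = 1$
$N = -5$ ($N = -6 + 1 = -5$)
$U = 66$ ($U = 61 - -5 = 61 + 5 = 66$)
$\sqrt{501 + U} = \sqrt{501 + 66} = \sqrt{567} = 9 \sqrt{7}$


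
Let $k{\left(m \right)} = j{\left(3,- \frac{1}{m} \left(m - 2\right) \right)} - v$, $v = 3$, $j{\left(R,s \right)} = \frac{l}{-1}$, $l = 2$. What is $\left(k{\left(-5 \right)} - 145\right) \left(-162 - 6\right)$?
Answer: $25200$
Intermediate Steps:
$j{\left(R,s \right)} = -2$ ($j{\left(R,s \right)} = \frac{2}{-1} = 2 \left(-1\right) = -2$)
$k{\left(m \right)} = -5$ ($k{\left(m \right)} = -2 - 3 = -5$)
$\left(k{\left(-5 \right)} - 145\right) \left(-162 - 6\right) = \left(-5 - 145\right) \left(-162 - 6\right) = \left(-150\right) \left(-168\right) = 25200$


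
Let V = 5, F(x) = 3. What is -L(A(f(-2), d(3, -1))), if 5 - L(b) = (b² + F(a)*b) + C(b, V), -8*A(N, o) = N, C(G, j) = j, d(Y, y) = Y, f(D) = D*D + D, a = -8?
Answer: -11/16 ≈ -0.68750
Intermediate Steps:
f(D) = D + D² (f(D) = D² + D = D + D²)
A(N, o) = -N/8
L(b) = -b² - 3*b (L(b) = 5 - ((b² + 3*b) + 5) = 5 - (5 + b² + 3*b) = 5 + (-5 - b² - 3*b) = -b² - 3*b)
-L(A(f(-2), d(3, -1))) = -(-(-1)*(1 - 2)/4)*(-3 - (-1)*(-2*(1 - 2))/8) = -(-(-1)*(-1)/4)*(-3 - (-1)*(-2*(-1))/8) = -(-⅛*2)*(-3 - (-1)*2/8) = -(-1)*(-3 - 1*(-¼))/4 = -(-1)*(-3 + ¼)/4 = -(-1)*(-11)/(4*4) = -1*11/16 = -11/16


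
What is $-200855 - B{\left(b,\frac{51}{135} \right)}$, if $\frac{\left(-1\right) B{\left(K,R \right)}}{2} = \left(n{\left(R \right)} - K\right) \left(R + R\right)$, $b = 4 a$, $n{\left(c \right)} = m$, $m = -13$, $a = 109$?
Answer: $- \frac{9069007}{45} \approx -2.0153 \cdot 10^{5}$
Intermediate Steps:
$n{\left(c \right)} = -13$
$b = 436$ ($b = 4 \cdot 109 = 436$)
$B{\left(K,R \right)} = - 4 R \left(-13 - K\right)$ ($B{\left(K,R \right)} = - 2 \left(-13 - K\right) \left(R + R\right) = - 2 \left(-13 - K\right) 2 R = - 2 \cdot 2 R \left(-13 - K\right) = - 4 R \left(-13 - K\right)$)
$-200855 - B{\left(b,\frac{51}{135} \right)} = -200855 - 4 \cdot \frac{51}{135} \left(13 + 436\right) = -200855 - 4 \cdot 51 \cdot \frac{1}{135} \cdot 449 = -200855 - 4 \cdot \frac{17}{45} \cdot 449 = -200855 - \frac{30532}{45} = - \frac{9069007}{45}$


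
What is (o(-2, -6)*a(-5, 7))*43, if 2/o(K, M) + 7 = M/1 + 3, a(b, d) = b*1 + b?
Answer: 86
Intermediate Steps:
a(b, d) = 2*b (a(b, d) = b + b = 2*b)
o(K, M) = 2/(-4 + M) (o(K, M) = 2/(-7 + (M/1 + 3)) = 2/(-7 + (1*M + 3)) = 2/(-7 + (M + 3)) = 2/(-7 + (3 + M)) = 2/(-4 + M))
(o(-2, -6)*a(-5, 7))*43 = ((2/(-4 - 6))*(2*(-5)))*43 = ((2/(-10))*(-10))*43 = ((2*(-⅒))*(-10))*43 = -⅕*(-10)*43 = 2*43 = 86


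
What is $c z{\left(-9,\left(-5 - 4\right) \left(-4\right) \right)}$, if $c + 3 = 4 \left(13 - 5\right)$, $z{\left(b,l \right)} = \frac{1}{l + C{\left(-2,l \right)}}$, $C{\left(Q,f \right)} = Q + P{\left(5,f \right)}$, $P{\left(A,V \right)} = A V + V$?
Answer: $\frac{29}{250} \approx 0.116$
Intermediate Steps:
$P{\left(A,V \right)} = V + A V$
$C{\left(Q,f \right)} = Q + 6 f$ ($C{\left(Q,f \right)} = Q + f \left(1 + 5\right) = Q + f 6 = Q + 6 f$)
$z{\left(b,l \right)} = \frac{1}{-2 + 7 l}$ ($z{\left(b,l \right)} = \frac{1}{l + \left(-2 + 6 l\right)} = \frac{1}{-2 + 7 l}$)
$c = 29$ ($c = -3 + 4 \left(13 - 5\right) = -3 + 4 \cdot 8 = -3 + 32 = 29$)
$c z{\left(-9,\left(-5 - 4\right) \left(-4\right) \right)} = \frac{29}{-2 + 7 \left(-5 - 4\right) \left(-4\right)} = \frac{29}{-2 + 7 \left(\left(-9\right) \left(-4\right)\right)} = \frac{29}{-2 + 7 \cdot 36} = \frac{29}{-2 + 252} = \frac{29}{250}$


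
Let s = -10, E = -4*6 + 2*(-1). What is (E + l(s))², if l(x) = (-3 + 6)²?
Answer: 289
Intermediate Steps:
E = -26 (E = -24 - 2 = -26)
l(x) = 9 (l(x) = 3² = 9)
(E + l(s))² = (-26 + 9)² = (-17)² = 289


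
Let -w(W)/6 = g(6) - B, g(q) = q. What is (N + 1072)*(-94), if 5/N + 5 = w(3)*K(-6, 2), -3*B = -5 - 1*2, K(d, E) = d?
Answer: -12798006/127 ≈ -1.0077e+5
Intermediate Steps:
B = 7/3 (B = -(-5 - 1*2)/3 = -(-5 - 2)/3 = -⅓*(-7) = 7/3 ≈ 2.3333)
w(W) = -22 (w(W) = -6*(6 - 1*7/3) = -6*(6 - 7/3) = -6*11/3 = -22)
N = 5/127 (N = 5/(-5 - 22*(-6)) = 5/(-5 + 132) = 5/127 ≈ 0.039370)
(N + 1072)*(-94) = (5/127 + 1072)*(-94) = (136149/127)*(-94) = -12798006/127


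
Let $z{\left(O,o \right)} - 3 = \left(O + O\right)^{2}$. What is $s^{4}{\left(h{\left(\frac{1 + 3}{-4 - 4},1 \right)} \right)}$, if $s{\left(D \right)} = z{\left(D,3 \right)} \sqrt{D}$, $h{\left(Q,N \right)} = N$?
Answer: $2401$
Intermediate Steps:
$z{\left(O,o \right)} = 3 + 4 O^{2}$ ($z{\left(O,o \right)} = 3 + \left(O + O\right)^{2} = 3 + \left(2 O\right)^{2} = 3 + 4 O^{2}$)
$s{\left(D \right)} = \sqrt{D} \left(3 + 4 D^{2}\right)$ ($s{\left(D \right)} = \left(3 + 4 D^{2}\right) \sqrt{D} = \sqrt{D} \left(3 + 4 D^{2}\right)$)
$s^{4}{\left(h{\left(\frac{1 + 3}{-4 - 4},1 \right)} \right)} = \left(\sqrt{1} \left(3 + 4 \cdot 1^{2}\right)\right)^{4} = \left(1 \left(3 + 4 \cdot 1\right)\right)^{4} = \left(1 \left(3 + 4\right)\right)^{4} = \left(1 \cdot 7\right)^{4} = 7^{4} = 2401$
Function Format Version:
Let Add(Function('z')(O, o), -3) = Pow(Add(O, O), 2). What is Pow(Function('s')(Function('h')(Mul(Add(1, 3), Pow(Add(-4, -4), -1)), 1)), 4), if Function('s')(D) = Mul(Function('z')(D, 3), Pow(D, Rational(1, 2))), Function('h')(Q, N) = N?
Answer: 2401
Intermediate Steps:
Function('z')(O, o) = Add(3, Mul(4, Pow(O, 2))) (Function('z')(O, o) = Add(3, Pow(Add(O, O), 2)) = Add(3, Pow(Mul(2, O), 2)) = Add(3, Mul(4, Pow(O, 2))))
Function('s')(D) = Mul(Pow(D, Rational(1, 2)), Add(3, Mul(4, Pow(D, 2)))) (Function('s')(D) = Mul(Add(3, Mul(4, Pow(D, 2))), Pow(D, Rational(1, 2))) = Mul(Pow(D, Rational(1, 2)), Add(3, Mul(4, Pow(D, 2)))))
Pow(Function('s')(Function('h')(Mul(Add(1, 3), Pow(Add(-4, -4), -1)), 1)), 4) = Pow(Mul(Pow(1, Rational(1, 2)), Add(3, Mul(4, Pow(1, 2)))), 4) = Pow(Mul(1, Add(3, Mul(4, 1))), 4) = Pow(Mul(1, Add(3, 4)), 4) = Pow(Mul(1, 7), 4) = Pow(7, 4) = 2401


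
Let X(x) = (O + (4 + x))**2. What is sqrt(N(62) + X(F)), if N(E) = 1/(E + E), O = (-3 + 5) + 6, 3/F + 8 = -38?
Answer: sqrt(72415690)/713 ≈ 11.935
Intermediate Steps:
F = -3/46 (F = 3/(-8 - 38) = 3/(-46) = 3*(-1/46) = -3/46 ≈ -0.065217)
O = 8 (O = 2 + 6 = 8)
N(E) = 1/(2*E)
X(x) = (12 + x)**2 (X(x) = (8 + (4 + x))**2 = (12 + x)**2)
sqrt(N(62) + X(F)) = sqrt((1/2)/62 + (12 - 3/46)**2) = sqrt((1/2)*(1/62) + (549/46)**2) = sqrt(1/124 + 301401/2116) = sqrt(2335990/16399) = sqrt(72415690)/713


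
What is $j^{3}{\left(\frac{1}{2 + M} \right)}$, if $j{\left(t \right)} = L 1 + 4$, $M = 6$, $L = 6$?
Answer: $1000$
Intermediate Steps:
$j{\left(t \right)} = 10$ ($j{\left(t \right)} = 6 \cdot 1 + 4 = 6 + 4 = 10$)
$j^{3}{\left(\frac{1}{2 + M} \right)} = 10^{3} = 1000$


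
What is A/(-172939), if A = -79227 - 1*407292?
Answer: 486519/172939 ≈ 2.8132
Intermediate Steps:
A = -486519 (A = -79227 - 407292 = -486519)
A/(-172939) = -486519/(-172939) = -486519*(-1/172939) = 486519/172939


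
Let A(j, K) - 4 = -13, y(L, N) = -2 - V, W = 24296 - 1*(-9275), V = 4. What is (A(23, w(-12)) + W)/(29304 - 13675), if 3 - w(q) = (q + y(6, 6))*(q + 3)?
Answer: 33562/15629 ≈ 2.1474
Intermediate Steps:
W = 33571 (W = 24296 + 9275 = 33571)
y(L, N) = -6 (y(L, N) = -2 - 1*4 = -2 - 4 = -6)
w(q) = 3 - (-6 + q)*(3 + q) (w(q) = 3 - (q - 6)*(q + 3) = 3 - (-6 + q)*(3 + q))
A(j, K) = -9 (A(j, K) = 4 - 13 = -9)
(A(23, w(-12)) + W)/(29304 - 13675) = (-9 + 33571)/(29304 - 13675) = 33562/15629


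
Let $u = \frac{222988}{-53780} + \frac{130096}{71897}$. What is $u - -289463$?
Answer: $\frac{279808645125056}{966655165} \approx 2.8946 \cdot 10^{5}$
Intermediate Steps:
$u = - \frac{2258901339}{966655165}$ ($u = 222988 \left(- \frac{1}{53780}\right) + 130096 \cdot \frac{1}{71897} = - \frac{55747}{13445} + \frac{130096}{71897} = - \frac{2258901339}{966655165} \approx -2.3368$)
$u - -289463 = - \frac{2258901339}{966655165} - -289463 = - \frac{2258901339}{966655165} + 289463 = \frac{279808645125056}{966655165}$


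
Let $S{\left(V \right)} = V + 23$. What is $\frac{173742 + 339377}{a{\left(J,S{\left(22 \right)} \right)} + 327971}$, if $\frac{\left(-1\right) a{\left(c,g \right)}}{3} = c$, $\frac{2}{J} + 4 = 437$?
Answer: $\frac{222180527}{142011437} \approx 1.5645$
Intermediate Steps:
$J = \frac{2}{433}$ ($J = \frac{2}{-4 + 437} = \frac{2}{433} \approx 0.0046189$)
$S{\left(V \right)} = 23 + V$
$a{\left(c,g \right)} = - 3 c$
$\frac{173742 + 339377}{a{\left(J,S{\left(22 \right)} \right)} + 327971} = \frac{173742 + 339377}{\left(-3\right) \frac{2}{433} + 327971} = \frac{513119}{- \frac{6}{433} + 327971} = \frac{513119}{\frac{142011437}{433}} = 513119 \cdot \frac{433}{142011437} = \frac{222180527}{142011437}$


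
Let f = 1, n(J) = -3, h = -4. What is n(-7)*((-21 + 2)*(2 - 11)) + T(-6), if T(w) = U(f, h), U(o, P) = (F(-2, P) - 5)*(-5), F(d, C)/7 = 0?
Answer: -488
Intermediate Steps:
F(d, C) = 0 (F(d, C) = 7*0 = 0)
U(o, P) = 25 (U(o, P) = (0 - 5)*(-5) = -5*(-5) = 25)
T(w) = 25
n(-7)*((-21 + 2)*(2 - 11)) + T(-6) = -3*(-21 + 2)*(2 - 11) + 25 = -(-57)*(-9) + 25 = -3*171 + 25 = -513 + 25 = -488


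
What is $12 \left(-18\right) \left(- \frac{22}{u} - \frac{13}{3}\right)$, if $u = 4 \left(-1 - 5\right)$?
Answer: $738$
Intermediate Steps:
$u = -24$ ($u = 4 \left(-6\right) = -24$)
$12 \left(-18\right) \left(- \frac{22}{u} - \frac{13}{3}\right) = 12 \left(-18\right) \left(- \frac{22}{-24} - \frac{13}{3}\right) = - 216 \left(\left(-22\right) \left(- \frac{1}{24}\right) - \frac{13}{3}\right) = - 216 \left(\frac{11}{12} - \frac{13}{3}\right) = \left(-216\right) \left(- \frac{41}{12}\right) = 738$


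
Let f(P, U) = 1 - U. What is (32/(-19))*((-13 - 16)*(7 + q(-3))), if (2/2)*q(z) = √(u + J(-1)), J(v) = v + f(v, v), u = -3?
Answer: 6496/19 + 928*I*√2/19 ≈ 341.89 + 69.073*I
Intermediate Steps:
J(v) = 1 (J(v) = v + (1 - v) = 1)
q(z) = I*√2 (q(z) = √(-3 + 1) = √(-2) = I*√2)
(32/(-19))*((-13 - 16)*(7 + q(-3))) = (32/(-19))*((-13 - 16)*(7 + I*√2)) = (32*(-1/19))*(-29*(7 + I*√2)) = -32*(-203 - 29*I*√2)/19 = 6496/19 + 928*I*√2/19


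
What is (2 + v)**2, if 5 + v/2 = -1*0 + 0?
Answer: 64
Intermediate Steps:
v = -10 (v = -10 + 2*(-1*0 + 0) = -10 + 2*(0 + 0) = -10 + 2*0 = -10 + 0 = -10)
(2 + v)**2 = (2 - 10)**2 = (-8)**2 = 64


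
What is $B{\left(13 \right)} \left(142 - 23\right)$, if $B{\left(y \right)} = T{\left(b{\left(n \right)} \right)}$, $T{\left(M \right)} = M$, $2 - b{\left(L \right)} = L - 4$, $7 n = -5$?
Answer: $799$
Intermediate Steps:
$n = - \frac{5}{7}$ ($n = \frac{1}{7} \left(-5\right) = - \frac{5}{7} \approx -0.71429$)
$b{\left(L \right)} = 6 - L$ ($b{\left(L \right)} = 2 - \left(L - 4\right) = 2 - \left(-4 + L\right) = 6 - L$)
$B{\left(y \right)} = \frac{47}{7}$ ($B{\left(y \right)} = 6 - - \frac{5}{7} = 6 + \frac{5}{7} = \frac{47}{7}$)
$B{\left(13 \right)} \left(142 - 23\right) = \frac{47 \left(142 - 23\right)}{7} = \frac{47}{7} \cdot 119 = 799$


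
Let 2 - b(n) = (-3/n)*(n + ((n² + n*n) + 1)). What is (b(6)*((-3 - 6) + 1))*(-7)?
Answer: 2324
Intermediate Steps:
b(n) = 2 + 3*(1 + n + 2*n²)/n (b(n) = 2 - (-3/n)*(n + ((n² + n*n) + 1)) = 2 - (-3/n)*(n + ((n² + n²) + 1)) = 2 - (-3/n)*(n + (2*n² + 1)) = 2 - (-3/n)*(n + (1 + 2*n²)) = 2 - (-3/n)*(1 + n + 2*n²) = 2 - (-3)*(1 + n + 2*n²)/n = 2 + 3*(1 + n + 2*n²)/n)
(b(6)*((-3 - 6) + 1))*(-7) = ((5 + 3/6 + 6*6)*((-3 - 6) + 1))*(-7) = ((5 + 3*(⅙) + 36)*(-9 + 1))*(-7) = ((5 + ½ + 36)*(-8))*(-7) = ((83/2)*(-8))*(-7) = -332*(-7) = 2324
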